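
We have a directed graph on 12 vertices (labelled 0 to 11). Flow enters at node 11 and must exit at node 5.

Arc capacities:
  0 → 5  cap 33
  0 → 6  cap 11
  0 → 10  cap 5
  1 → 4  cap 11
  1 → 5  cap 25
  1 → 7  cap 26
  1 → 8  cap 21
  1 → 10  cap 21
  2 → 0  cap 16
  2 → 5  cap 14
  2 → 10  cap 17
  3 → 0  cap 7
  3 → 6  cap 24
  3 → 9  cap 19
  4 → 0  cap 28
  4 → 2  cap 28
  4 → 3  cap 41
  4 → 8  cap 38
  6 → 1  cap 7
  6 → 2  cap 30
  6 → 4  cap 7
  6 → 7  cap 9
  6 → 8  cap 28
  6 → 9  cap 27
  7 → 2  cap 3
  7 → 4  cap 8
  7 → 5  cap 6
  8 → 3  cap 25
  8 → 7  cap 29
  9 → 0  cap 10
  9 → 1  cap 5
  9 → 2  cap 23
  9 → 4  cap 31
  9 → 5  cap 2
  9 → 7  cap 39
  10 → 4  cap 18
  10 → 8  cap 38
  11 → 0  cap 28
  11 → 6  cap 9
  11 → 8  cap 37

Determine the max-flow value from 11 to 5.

augment #1: 11→0→5 bottleneck 28, total now 28
augment #2: 11→6→1→5 bottleneck 7, total now 35
augment #3: 11→6→2→5 bottleneck 2, total now 37
augment #4: 11→8→7→5 bottleneck 6, total now 43
augment #5: 11→8→3→0→5 bottleneck 5, total now 48
augment #6: 11→8→3→9→5 bottleneck 2, total now 50
augment #7: 11→8→7→2→5 bottleneck 3, total now 53
augment #8: 11→8→3→6→2→5 bottleneck 9, total now 62
augment #9: 11→8→3→9→1→5 bottleneck 5, total now 67

Maximum flow value: 67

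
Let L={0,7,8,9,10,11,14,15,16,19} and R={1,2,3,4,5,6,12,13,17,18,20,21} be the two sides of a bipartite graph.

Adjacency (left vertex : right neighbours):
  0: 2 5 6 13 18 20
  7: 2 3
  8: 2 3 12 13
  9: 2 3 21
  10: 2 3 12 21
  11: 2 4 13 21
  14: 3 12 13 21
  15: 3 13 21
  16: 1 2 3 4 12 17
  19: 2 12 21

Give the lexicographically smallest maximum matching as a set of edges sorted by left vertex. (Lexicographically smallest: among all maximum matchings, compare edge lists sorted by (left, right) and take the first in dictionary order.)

|M| = 8 (so the lex-smallest maximum matching has 8 edges)
process left vertices in ascending order; for each, take the smallest-labelled available neighbour that still permits 8 edges overall, or leave it unmatched if none does
lex-smallest matching: {0-5, 7-2, 8-3, 9-21, 10-12, 11-4, 14-13, 16-1}

Lex-smallest maximum matching: {(0,5), (7,2), (8,3), (9,21), (10,12), (11,4), (14,13), (16,1)}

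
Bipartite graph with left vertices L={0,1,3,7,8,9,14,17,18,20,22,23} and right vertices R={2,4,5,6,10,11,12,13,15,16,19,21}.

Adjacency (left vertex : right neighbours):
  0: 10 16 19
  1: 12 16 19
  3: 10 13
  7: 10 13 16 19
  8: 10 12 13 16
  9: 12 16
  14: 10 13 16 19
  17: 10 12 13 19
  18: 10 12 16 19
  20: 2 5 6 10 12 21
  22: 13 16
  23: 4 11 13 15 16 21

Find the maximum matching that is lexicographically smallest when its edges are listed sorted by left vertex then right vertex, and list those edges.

|M| = 7 (so the lex-smallest maximum matching has 7 edges)
process left vertices in ascending order; for each, take the smallest-labelled available neighbour that still permits 7 edges overall, or leave it unmatched if none does
lex-smallest matching: {0-10, 1-12, 3-13, 7-16, 14-19, 20-2, 23-4}

Lex-smallest maximum matching: {(0,10), (1,12), (3,13), (7,16), (14,19), (20,2), (23,4)}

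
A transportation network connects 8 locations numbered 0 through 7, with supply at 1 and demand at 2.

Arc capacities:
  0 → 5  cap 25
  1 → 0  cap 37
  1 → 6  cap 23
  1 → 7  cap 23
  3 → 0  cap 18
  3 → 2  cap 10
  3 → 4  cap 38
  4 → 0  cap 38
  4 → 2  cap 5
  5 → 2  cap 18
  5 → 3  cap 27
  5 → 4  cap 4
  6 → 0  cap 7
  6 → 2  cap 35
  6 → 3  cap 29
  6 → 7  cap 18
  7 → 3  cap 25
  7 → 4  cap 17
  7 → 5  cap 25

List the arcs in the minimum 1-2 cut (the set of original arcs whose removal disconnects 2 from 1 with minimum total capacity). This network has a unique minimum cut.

augment #1: 1→6→2 push 23
augment #2: 1→0→5→2 push 18
augment #3: 1→7→3→2 push 10
augment #4: 1→7→4→2 push 5
max flow = 56; residual-reachable set from 1 gives S-side
cut edges (S→T): {(1,6), (3,2), (4,2), (5,2)} total cap 56

Min-cut arcs: {(1,6), (3,2), (4,2), (5,2)} (total capacity 56)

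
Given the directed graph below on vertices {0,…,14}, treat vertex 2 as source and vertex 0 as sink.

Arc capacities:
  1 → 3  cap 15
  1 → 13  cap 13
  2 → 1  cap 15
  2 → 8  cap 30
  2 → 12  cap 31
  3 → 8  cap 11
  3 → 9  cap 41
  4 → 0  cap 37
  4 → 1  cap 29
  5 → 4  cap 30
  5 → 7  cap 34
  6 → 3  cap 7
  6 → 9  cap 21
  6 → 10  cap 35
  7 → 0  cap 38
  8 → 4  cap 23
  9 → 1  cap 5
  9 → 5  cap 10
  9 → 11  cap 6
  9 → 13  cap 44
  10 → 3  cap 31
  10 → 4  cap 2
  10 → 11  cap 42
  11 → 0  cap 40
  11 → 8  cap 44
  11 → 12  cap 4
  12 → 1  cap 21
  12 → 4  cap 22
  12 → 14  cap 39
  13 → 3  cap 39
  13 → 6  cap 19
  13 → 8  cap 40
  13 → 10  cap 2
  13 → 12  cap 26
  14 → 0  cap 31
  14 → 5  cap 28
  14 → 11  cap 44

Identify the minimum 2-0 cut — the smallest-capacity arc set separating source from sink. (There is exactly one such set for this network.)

Min-cut arcs: {(2,1), (2,12), (8,4)} (total capacity 69)

augment #1: 2→8→4→0 push 23
augment #2: 2→12→4→0 push 14
augment #3: 2→12→14→0 push 17
augment #4: 2→1→3→9→11→0 push 6
augment #5: 2→1→13→10→11→0 push 2
augment #6: 2→1→13→12→14→0 push 7
max flow = 69; residual-reachable set from 2 gives S-side
cut edges (S→T): {(2,1), (2,12), (8,4)} total cap 69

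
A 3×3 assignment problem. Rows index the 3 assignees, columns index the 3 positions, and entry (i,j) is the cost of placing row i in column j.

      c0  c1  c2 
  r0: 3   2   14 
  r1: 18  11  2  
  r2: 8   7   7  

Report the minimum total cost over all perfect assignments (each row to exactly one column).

one of 2 optimal assignments: row0→col0 (cost 3), row1→col2 (cost 2), row2→col1 (cost 7)
total = 3 + 2 + 7 = 12

Minimum assignment cost: 12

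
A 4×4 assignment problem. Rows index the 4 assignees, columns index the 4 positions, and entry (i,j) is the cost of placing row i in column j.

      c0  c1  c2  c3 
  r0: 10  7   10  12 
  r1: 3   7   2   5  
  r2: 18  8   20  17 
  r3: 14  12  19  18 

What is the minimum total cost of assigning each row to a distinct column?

optimal assignment: row0→col3 (cost 12), row1→col2 (cost 2), row2→col1 (cost 8), row3→col0 (cost 14)
total = 12 + 2 + 8 + 14 = 36

Minimum assignment cost: 36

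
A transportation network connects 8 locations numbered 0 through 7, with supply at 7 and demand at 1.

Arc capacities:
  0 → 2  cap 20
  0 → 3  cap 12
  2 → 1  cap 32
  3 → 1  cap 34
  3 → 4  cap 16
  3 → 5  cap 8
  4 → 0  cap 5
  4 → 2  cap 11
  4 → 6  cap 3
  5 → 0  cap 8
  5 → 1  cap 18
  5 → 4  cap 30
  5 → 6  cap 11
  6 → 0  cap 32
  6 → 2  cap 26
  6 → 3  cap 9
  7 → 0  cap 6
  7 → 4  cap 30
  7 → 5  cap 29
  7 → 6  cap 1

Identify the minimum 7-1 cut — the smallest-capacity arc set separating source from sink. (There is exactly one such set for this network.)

augment #1: 7→5→1 push 18
augment #2: 7→0→2→1 push 6
augment #3: 7→4→2→1 push 11
augment #4: 7→6→2→1 push 1
augment #5: 7→4→0→2→1 push 5
augment #6: 7→4→6→2→1 push 3
augment #7: 7→5→0→2→1 push 6
augment #8: 7→5→0→3→1 push 2
augment #9: 7→5→6→3→1 push 3
max flow = 55; residual-reachable set from 7 gives S-side
cut edges (S→T): {(4,0), (4,2), (4,6), (7,0), (7,5), (7,6)} total cap 55

Min-cut arcs: {(4,0), (4,2), (4,6), (7,0), (7,5), (7,6)} (total capacity 55)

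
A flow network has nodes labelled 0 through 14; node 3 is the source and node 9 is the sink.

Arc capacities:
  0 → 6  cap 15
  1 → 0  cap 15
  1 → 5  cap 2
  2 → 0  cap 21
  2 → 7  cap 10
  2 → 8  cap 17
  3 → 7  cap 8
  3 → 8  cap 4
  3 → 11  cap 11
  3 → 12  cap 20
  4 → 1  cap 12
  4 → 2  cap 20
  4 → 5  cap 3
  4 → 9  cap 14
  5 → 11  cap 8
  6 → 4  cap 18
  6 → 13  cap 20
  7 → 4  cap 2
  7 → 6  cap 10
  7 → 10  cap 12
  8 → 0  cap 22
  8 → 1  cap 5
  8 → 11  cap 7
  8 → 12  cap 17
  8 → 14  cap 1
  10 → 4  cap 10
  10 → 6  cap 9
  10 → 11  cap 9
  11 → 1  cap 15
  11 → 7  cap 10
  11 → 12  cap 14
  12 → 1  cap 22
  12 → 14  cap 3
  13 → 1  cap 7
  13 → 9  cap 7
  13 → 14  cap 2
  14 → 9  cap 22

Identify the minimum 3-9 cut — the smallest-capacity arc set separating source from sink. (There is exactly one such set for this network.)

Min-cut arcs: {(4,9), (8,14), (12,14), (13,9), (13,14)} (total capacity 27)

augment #1: 3→7→4→9 push 2
augment #2: 3→8→14→9 push 1
augment #3: 3→12→14→9 push 3
augment #4: 3→7→6→4→9 push 6
augment #5: 3→8→0→6→4→9 push 3
augment #6: 3→11→7→6→4→9 push 3
augment #7: 3→11→7→6→13→9 push 1
augment #8: 3→11→1→0→6→13→9 push 6
augment #9: 3→11→1→0→6→13→14→9 push 1
augment #10: 3→12→1→0→6→13→14→9 push 1
max flow = 27; residual-reachable set from 3 gives S-side
cut edges (S→T): {(4,9), (8,14), (12,14), (13,9), (13,14)} total cap 27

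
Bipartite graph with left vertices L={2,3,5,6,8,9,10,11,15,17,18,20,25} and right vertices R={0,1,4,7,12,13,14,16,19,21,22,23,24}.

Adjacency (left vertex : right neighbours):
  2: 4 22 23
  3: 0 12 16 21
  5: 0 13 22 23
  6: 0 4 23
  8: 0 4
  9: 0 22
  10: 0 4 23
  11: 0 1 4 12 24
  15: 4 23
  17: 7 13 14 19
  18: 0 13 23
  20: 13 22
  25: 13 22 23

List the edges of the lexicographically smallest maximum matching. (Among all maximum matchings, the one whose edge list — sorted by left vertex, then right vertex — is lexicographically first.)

Lex-smallest maximum matching: {(2,4), (3,12), (5,0), (6,23), (9,22), (11,1), (17,7), (18,13)}

|M| = 8 (so the lex-smallest maximum matching has 8 edges)
process left vertices in ascending order; for each, take the smallest-labelled available neighbour that still permits 8 edges overall, or leave it unmatched if none does
lex-smallest matching: {2-4, 3-12, 5-0, 6-23, 9-22, 11-1, 17-7, 18-13}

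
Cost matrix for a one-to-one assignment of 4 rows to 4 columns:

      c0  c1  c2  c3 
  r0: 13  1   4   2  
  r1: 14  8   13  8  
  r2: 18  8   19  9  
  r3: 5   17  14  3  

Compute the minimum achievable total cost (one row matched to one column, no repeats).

optimal assignment: row0→col2 (cost 4), row1→col3 (cost 8), row2→col1 (cost 8), row3→col0 (cost 5)
total = 4 + 8 + 8 + 5 = 25

Minimum assignment cost: 25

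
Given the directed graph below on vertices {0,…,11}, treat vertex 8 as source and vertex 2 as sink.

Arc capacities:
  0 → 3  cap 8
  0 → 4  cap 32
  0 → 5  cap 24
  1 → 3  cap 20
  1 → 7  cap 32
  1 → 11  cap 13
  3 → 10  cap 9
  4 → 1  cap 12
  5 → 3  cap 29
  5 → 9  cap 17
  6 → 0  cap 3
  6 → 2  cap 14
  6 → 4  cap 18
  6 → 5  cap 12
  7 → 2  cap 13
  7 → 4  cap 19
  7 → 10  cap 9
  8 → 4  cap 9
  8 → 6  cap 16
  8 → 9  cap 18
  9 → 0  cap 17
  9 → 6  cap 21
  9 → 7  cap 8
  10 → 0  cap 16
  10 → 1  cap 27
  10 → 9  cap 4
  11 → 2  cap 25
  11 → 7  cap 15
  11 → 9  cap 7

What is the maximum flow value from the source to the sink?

augment #1: 8→6→2 bottleneck 14, total now 14
augment #2: 8→9→7→2 bottleneck 8, total now 22
augment #3: 8→4→1→7→2 bottleneck 5, total now 27
augment #4: 8→4→1→11→2 bottleneck 4, total now 31
augment #5: 8→6→4→1→11→2 bottleneck 2, total now 33
augment #6: 8→9→0→4→1→11→2 bottleneck 1, total now 34
augment #7: 8→9→0→3→10→1→11→2 bottleneck 6, total now 40

Maximum flow value: 40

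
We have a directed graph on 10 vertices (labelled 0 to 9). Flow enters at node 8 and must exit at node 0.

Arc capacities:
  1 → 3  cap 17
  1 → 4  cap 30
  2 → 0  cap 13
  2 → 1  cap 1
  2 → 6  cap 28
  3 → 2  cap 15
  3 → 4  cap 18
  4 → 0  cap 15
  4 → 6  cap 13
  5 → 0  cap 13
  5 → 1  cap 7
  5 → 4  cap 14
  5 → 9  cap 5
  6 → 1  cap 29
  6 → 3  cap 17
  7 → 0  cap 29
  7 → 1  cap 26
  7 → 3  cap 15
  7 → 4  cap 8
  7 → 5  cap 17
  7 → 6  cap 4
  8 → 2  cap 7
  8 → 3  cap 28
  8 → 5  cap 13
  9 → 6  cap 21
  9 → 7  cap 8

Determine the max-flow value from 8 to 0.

augment #1: 8→2→0 bottleneck 7, total now 7
augment #2: 8→5→0 bottleneck 13, total now 20
augment #3: 8→3→2→0 bottleneck 6, total now 26
augment #4: 8→3→4→0 bottleneck 15, total now 41

Maximum flow value: 41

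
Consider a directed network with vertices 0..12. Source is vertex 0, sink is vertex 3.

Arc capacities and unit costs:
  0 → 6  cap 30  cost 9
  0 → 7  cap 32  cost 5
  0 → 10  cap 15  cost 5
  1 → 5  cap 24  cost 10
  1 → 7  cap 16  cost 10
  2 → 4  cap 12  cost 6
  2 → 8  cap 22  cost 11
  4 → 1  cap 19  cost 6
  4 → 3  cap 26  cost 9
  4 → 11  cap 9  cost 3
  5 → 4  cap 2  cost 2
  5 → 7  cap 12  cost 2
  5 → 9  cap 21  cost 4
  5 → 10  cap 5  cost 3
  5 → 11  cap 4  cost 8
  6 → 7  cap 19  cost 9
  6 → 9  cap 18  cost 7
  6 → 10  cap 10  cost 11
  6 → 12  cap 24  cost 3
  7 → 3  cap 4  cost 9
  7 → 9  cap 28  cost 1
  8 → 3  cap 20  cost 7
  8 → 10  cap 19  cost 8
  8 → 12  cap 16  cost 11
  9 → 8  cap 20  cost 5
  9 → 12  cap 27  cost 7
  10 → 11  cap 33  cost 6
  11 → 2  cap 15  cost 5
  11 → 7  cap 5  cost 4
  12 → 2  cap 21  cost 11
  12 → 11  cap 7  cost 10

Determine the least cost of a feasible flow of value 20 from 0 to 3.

Minimum cost for 20 units: 344

shortest-cost path #1: 0→7→3 push 4 @ unit cost 14 (adds 56)
shortest-cost path #2: 0→7→9→8→3 push 16 @ unit cost 18 (adds 288)
total cost = 344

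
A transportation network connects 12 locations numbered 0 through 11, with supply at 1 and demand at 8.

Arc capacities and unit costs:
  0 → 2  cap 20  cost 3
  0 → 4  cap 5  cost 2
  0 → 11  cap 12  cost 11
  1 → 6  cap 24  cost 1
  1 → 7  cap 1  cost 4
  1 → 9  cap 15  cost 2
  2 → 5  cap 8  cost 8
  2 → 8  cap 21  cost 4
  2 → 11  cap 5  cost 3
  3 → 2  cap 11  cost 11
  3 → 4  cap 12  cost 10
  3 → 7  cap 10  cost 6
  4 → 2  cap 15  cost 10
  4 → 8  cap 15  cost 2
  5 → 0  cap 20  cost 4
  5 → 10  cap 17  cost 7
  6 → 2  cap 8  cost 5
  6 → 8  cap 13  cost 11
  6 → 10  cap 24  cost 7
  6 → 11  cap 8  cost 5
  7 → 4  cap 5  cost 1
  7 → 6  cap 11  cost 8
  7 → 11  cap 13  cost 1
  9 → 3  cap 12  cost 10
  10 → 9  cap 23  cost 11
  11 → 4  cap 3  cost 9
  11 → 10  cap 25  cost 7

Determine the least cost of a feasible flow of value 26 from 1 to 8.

shortest-cost path #1: 1→7→4→8 push 1 @ unit cost 7 (adds 7)
shortest-cost path #2: 1→6→2→8 push 8 @ unit cost 10 (adds 80)
shortest-cost path #3: 1→6→8 push 13 @ unit cost 12 (adds 156)
shortest-cost path #4: 1→6→11→4→8 push 3 @ unit cost 17 (adds 51)
shortest-cost path #5: 1→9→3→7→4→8 push 1 @ unit cost 21 (adds 21)
total cost = 315

Minimum cost for 26 units: 315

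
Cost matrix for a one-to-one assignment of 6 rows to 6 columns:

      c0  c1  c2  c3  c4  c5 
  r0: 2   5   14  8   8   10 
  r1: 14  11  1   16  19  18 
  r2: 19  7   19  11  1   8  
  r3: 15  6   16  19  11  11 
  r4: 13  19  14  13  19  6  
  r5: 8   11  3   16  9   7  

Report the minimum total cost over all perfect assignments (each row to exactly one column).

one of 2 optimal assignments: row0→col0 (cost 2), row1→col2 (cost 1), row2→col4 (cost 1), row3→col1 (cost 6), row4→col3 (cost 13), row5→col5 (cost 7)
total = 2 + 1 + 1 + 6 + 13 + 7 = 30

Minimum assignment cost: 30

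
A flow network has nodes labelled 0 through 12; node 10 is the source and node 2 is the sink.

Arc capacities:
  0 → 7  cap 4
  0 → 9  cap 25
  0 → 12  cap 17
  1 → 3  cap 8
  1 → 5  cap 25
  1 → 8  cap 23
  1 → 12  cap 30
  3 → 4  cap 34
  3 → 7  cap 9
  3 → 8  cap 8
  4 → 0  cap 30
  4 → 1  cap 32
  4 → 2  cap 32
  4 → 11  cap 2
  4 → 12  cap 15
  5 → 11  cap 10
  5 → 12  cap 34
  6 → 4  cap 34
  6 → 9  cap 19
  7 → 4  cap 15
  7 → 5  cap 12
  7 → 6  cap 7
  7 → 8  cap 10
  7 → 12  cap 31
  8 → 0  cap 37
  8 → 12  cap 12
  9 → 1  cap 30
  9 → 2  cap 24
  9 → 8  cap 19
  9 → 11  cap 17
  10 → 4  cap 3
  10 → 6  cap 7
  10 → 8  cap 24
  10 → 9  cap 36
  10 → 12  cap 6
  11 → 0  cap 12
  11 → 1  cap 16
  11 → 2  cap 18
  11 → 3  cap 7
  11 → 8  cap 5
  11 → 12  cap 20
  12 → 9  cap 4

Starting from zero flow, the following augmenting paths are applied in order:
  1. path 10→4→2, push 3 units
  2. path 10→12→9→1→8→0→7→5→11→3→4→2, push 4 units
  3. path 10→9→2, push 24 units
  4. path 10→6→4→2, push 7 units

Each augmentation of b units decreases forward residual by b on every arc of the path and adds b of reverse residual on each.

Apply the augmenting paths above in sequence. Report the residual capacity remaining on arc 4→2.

Residual capacity of (4,2): 18

after path 1 (10→4→2, push 3): res(4,2)=29
after path 2 (10→12→9→1→8→0→7→5→11→3→4→2, push 4): res(4,2)=25
after path 3 (10→9→2, push 24): res(4,2)=25
after path 4 (10→6→4→2, push 7): res(4,2)=18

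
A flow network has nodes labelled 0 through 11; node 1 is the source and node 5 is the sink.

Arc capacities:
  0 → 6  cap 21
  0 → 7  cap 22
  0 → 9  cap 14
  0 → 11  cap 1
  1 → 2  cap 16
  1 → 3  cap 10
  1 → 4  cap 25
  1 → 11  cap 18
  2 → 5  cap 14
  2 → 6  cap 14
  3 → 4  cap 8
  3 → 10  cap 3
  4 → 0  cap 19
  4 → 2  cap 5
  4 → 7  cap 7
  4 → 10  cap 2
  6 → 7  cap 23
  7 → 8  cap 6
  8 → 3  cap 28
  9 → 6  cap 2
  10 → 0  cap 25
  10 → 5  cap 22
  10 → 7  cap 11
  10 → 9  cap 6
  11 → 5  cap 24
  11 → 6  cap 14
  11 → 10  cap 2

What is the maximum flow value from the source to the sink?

augment #1: 1→2→5 bottleneck 14, total now 14
augment #2: 1→11→5 bottleneck 18, total now 32
augment #3: 1→3→10→5 bottleneck 3, total now 35
augment #4: 1→4→10→5 bottleneck 2, total now 37
augment #5: 1→4→0→11→5 bottleneck 1, total now 38

Maximum flow value: 38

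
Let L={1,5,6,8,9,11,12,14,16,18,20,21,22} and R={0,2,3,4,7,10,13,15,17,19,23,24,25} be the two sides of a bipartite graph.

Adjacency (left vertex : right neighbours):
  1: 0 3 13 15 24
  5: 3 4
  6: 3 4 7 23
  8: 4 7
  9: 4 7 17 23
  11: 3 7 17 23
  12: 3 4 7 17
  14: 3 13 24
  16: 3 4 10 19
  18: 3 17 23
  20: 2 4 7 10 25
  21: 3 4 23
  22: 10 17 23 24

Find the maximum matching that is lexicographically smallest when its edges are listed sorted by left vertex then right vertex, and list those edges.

Lex-smallest maximum matching: {(1,0), (5,3), (6,4), (8,7), (9,17), (11,23), (14,13), (16,10), (20,2), (22,24)}

|M| = 10 (so the lex-smallest maximum matching has 10 edges)
process left vertices in ascending order; for each, take the smallest-labelled available neighbour that still permits 10 edges overall, or leave it unmatched if none does
lex-smallest matching: {1-0, 5-3, 6-4, 8-7, 9-17, 11-23, 14-13, 16-10, 20-2, 22-24}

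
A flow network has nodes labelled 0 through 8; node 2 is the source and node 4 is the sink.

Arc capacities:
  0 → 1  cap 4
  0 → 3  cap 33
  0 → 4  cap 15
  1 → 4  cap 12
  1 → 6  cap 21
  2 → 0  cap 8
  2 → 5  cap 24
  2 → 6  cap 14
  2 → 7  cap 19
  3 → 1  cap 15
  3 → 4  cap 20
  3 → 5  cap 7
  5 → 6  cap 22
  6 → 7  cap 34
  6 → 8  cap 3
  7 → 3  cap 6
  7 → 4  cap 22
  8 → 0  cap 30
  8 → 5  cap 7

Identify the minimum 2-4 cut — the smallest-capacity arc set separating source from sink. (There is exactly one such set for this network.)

Min-cut arcs: {(2,0), (6,8), (7,3), (7,4)} (total capacity 39)

augment #1: 2→0→4 push 8
augment #2: 2→7→4 push 19
augment #3: 2→6→7→4 push 3
augment #4: 2→6→7→3→4 push 6
augment #5: 2→6→8→0→4 push 3
max flow = 39; residual-reachable set from 2 gives S-side
cut edges (S→T): {(2,0), (6,8), (7,3), (7,4)} total cap 39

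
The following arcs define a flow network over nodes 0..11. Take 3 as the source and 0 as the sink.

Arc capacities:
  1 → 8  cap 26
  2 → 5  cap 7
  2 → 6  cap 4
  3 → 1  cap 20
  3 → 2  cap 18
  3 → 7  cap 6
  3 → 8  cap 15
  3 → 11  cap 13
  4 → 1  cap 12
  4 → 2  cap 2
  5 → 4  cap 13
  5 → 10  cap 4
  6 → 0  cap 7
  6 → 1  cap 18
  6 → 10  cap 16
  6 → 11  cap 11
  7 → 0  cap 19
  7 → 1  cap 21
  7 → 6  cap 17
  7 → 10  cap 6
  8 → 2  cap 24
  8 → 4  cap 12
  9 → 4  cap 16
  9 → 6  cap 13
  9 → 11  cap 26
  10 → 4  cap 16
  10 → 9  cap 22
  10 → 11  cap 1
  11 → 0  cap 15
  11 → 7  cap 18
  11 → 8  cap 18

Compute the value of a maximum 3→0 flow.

Maximum flow value: 27

augment #1: 3→7→0 bottleneck 6, total now 6
augment #2: 3→11→0 bottleneck 13, total now 19
augment #3: 3→2→6→0 bottleneck 4, total now 23
augment #4: 3→2→5→10→11→0 bottleneck 1, total now 24
augment #5: 3→2→5→10→9→6→0 bottleneck 3, total now 27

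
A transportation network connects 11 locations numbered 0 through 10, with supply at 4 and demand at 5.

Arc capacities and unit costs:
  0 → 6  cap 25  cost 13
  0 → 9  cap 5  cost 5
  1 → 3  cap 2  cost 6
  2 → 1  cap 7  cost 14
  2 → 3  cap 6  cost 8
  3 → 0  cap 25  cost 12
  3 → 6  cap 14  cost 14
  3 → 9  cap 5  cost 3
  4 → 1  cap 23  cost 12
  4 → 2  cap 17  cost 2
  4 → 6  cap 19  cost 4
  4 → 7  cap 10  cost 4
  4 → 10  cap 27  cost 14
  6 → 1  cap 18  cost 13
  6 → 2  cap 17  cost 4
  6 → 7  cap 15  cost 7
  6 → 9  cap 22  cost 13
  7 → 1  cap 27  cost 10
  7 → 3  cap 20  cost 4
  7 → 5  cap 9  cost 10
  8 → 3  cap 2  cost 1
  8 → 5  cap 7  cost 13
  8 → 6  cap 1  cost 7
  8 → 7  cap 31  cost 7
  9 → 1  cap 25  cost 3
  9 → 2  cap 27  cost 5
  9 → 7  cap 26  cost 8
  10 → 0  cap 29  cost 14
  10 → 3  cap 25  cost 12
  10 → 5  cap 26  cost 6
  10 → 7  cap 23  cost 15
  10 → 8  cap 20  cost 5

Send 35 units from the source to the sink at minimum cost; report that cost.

shortest-cost path #1: 4→7→5 push 9 @ unit cost 14 (adds 126)
shortest-cost path #2: 4→10→5 push 26 @ unit cost 20 (adds 520)
total cost = 646

Minimum cost for 35 units: 646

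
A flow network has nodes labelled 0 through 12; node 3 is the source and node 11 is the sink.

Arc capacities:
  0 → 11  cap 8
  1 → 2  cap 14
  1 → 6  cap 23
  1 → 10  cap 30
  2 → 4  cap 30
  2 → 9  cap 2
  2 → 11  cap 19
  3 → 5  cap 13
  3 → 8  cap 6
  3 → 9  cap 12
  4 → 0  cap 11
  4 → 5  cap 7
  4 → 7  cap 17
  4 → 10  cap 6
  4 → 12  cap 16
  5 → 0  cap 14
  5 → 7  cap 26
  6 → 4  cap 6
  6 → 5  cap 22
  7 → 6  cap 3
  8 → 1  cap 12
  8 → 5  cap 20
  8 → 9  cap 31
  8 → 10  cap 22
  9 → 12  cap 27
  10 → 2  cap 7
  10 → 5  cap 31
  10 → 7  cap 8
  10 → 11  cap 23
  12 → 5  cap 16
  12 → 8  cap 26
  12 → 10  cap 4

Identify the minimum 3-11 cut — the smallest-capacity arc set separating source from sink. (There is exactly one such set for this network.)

augment #1: 3→5→0→11 push 8
augment #2: 3→8→10→11 push 6
augment #3: 3→9→12→10→11 push 4
augment #4: 3→9→12→8→10→11 push 8
augment #5: 3→5→7→6→4→10→11 push 3
max flow = 29; residual-reachable set from 3 gives S-side
cut edges (S→T): {(0,11), (3,8), (3,9), (7,6)} total cap 29

Min-cut arcs: {(0,11), (3,8), (3,9), (7,6)} (total capacity 29)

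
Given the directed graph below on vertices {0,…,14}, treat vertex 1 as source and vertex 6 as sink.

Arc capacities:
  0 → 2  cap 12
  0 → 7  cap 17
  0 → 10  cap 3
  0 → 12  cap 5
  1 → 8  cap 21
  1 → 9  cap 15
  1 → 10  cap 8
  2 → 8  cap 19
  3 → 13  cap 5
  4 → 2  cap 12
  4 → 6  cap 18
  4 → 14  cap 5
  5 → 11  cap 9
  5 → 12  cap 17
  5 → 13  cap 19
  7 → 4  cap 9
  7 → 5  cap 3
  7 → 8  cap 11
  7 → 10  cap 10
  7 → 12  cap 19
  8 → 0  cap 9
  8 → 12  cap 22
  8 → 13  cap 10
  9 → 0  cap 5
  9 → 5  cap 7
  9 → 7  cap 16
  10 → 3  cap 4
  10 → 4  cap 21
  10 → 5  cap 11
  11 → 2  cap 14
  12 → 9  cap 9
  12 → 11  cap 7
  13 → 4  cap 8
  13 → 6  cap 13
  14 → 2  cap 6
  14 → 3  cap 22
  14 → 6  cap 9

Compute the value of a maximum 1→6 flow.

augment #1: 1→8→13→6 bottleneck 10, total now 10
augment #2: 1→10→4→6 bottleneck 8, total now 18
augment #3: 1→9→5→13→6 bottleneck 3, total now 21
augment #4: 1→9→7→4→6 bottleneck 9, total now 30
augment #5: 1→8→0→10→4→6 bottleneck 1, total now 31
augment #6: 1→8→0→10→4→14→6 bottleneck 2, total now 33
augment #7: 1→9→5→13→4→14→6 bottleneck 3, total now 36

Maximum flow value: 36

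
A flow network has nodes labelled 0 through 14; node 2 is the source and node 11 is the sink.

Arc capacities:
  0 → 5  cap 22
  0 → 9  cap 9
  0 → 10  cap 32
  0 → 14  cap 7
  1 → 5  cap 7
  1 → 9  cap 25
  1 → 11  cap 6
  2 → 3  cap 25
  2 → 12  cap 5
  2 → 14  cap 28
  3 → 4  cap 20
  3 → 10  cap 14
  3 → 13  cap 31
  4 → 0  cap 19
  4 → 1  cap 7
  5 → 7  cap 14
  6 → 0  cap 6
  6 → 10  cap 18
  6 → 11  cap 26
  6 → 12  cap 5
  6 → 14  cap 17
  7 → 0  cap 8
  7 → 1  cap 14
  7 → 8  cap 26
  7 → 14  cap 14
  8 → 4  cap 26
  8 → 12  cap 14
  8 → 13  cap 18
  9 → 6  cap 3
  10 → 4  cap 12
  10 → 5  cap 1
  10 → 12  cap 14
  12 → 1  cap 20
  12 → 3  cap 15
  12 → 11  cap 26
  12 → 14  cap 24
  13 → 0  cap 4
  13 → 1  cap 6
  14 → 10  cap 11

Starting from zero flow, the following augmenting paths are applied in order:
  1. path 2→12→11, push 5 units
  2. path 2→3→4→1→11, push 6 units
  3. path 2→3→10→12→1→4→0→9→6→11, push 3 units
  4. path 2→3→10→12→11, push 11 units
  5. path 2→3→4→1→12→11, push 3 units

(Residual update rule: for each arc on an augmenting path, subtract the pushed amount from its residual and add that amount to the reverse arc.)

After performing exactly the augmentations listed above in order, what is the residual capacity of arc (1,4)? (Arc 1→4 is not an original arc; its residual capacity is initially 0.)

after path 1 (2→12→11, push 5): res(1,4)=0
after path 2 (2→3→4→1→11, push 6): res(1,4)=6
after path 3 (2→3→10→12→1→4→0→9→6→11, push 3): res(1,4)=3
after path 4 (2→3→10→12→11, push 11): res(1,4)=3
after path 5 (2→3→4→1→12→11, push 3): res(1,4)=6

Residual capacity of (1,4): 6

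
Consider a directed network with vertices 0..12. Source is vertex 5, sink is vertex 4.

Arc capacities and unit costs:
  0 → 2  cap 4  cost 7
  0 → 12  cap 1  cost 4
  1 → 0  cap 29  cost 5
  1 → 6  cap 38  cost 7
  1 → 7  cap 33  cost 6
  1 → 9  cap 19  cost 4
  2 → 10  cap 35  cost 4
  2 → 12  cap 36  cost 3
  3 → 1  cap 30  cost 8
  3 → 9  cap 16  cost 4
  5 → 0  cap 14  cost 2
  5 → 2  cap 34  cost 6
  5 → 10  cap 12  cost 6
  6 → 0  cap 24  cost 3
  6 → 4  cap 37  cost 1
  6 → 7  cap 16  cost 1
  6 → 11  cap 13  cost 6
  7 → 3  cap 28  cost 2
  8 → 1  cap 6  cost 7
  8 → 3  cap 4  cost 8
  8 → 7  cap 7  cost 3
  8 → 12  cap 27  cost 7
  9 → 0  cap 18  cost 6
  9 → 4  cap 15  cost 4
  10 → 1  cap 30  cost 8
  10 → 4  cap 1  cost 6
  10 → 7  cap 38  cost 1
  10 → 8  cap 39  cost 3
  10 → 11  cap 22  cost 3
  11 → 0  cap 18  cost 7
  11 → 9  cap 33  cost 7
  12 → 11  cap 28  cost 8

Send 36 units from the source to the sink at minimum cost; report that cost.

shortest-cost path #1: 5→10→4 push 1 @ unit cost 12 (adds 12)
shortest-cost path #2: 5→10→7→3→9→4 push 11 @ unit cost 17 (adds 187)
shortest-cost path #3: 5→2→10→7→3→9→4 push 4 @ unit cost 21 (adds 84)
shortest-cost path #4: 5→2→10→1→6→4 push 20 @ unit cost 26 (adds 520)
total cost = 803

Minimum cost for 36 units: 803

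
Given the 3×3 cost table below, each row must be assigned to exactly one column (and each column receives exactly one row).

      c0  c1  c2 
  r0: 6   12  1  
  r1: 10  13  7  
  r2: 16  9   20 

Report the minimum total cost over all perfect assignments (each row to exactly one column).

optimal assignment: row0→col2 (cost 1), row1→col0 (cost 10), row2→col1 (cost 9)
total = 1 + 10 + 9 = 20

Minimum assignment cost: 20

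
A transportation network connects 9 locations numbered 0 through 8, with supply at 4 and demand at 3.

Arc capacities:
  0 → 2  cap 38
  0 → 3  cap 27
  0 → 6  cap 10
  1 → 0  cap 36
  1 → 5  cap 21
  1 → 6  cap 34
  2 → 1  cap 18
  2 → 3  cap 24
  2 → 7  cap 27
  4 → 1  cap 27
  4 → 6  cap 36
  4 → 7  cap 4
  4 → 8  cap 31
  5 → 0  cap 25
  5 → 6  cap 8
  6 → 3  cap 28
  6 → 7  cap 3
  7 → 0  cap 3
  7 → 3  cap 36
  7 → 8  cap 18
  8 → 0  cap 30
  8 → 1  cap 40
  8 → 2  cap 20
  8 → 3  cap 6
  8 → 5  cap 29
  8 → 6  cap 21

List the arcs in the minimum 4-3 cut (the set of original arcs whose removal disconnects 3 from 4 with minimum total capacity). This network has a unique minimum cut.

Min-cut arcs: {(4,1), (4,7), (4,8), (6,3), (6,7)} (total capacity 93)

augment #1: 4→6→3 push 28
augment #2: 4→7→3 push 4
augment #3: 4→8→3 push 6
augment #4: 4→1→0→3 push 27
augment #5: 4→6→7→3 push 3
augment #6: 4→8→2→3 push 20
augment #7: 4→8→0→2→3 push 4
augment #8: 4→8→0→2→7→3 push 1
max flow = 93; residual-reachable set from 4 gives S-side
cut edges (S→T): {(4,1), (4,7), (4,8), (6,3), (6,7)} total cap 93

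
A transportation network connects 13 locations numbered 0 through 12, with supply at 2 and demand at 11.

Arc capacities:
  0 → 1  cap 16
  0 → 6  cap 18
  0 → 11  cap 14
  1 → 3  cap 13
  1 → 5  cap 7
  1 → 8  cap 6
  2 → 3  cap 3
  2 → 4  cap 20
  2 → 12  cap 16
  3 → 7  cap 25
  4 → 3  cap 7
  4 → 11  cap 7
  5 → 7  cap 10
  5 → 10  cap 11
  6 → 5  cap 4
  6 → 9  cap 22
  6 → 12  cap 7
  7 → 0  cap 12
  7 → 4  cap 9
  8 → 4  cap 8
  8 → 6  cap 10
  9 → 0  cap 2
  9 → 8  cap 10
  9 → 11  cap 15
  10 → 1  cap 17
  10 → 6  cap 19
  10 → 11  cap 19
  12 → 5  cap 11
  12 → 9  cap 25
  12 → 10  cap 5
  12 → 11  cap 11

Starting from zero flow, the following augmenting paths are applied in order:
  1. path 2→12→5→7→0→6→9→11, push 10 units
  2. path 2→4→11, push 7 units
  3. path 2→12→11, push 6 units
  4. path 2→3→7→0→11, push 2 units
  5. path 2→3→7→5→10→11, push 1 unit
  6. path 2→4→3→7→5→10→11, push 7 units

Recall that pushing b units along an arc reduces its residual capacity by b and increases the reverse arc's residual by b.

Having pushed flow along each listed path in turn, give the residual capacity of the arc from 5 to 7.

after path 1 (2→12→5→7→0→6→9→11, push 10): res(5,7)=0
after path 2 (2→4→11, push 7): res(5,7)=0
after path 3 (2→12→11, push 6): res(5,7)=0
after path 4 (2→3→7→0→11, push 2): res(5,7)=0
after path 5 (2→3→7→5→10→11, push 1): res(5,7)=1
after path 6 (2→4→3→7→5→10→11, push 7): res(5,7)=8

Residual capacity of (5,7): 8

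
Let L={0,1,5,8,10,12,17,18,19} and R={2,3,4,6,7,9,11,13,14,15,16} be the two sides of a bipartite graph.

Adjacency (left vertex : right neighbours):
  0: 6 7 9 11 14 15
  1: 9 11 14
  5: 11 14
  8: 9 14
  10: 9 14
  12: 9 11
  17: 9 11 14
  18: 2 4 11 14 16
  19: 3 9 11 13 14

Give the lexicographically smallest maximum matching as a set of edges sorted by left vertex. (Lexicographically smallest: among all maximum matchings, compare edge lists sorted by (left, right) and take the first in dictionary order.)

|M| = 6 (so the lex-smallest maximum matching has 6 edges)
process left vertices in ascending order; for each, take the smallest-labelled available neighbour that still permits 6 edges overall, or leave it unmatched if none does
lex-smallest matching: {0-6, 1-9, 5-11, 8-14, 18-2, 19-3}

Lex-smallest maximum matching: {(0,6), (1,9), (5,11), (8,14), (18,2), (19,3)}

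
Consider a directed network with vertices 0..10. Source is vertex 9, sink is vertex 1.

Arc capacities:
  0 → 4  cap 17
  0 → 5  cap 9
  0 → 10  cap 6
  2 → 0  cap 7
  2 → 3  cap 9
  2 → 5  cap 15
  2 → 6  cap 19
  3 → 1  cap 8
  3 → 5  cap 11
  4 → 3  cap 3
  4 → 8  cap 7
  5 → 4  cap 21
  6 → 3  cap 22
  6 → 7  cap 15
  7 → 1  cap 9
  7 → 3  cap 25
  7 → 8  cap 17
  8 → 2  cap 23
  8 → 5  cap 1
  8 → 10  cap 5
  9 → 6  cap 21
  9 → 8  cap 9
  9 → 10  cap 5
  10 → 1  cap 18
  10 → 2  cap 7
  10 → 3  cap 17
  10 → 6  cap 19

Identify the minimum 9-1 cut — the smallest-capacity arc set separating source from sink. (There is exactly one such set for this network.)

Min-cut arcs: {(0,10), (3,1), (7,1), (8,10), (9,10)} (total capacity 33)

augment #1: 9→10→1 push 5
augment #2: 9→6→3→1 push 8
augment #3: 9→6→7→1 push 9
augment #4: 9→8→10→1 push 5
augment #5: 9→8→2→0→10→1 push 4
augment #6: 9→6→7→8→2→0→10→1 push 2
max flow = 33; residual-reachable set from 9 gives S-side
cut edges (S→T): {(0,10), (3,1), (7,1), (8,10), (9,10)} total cap 33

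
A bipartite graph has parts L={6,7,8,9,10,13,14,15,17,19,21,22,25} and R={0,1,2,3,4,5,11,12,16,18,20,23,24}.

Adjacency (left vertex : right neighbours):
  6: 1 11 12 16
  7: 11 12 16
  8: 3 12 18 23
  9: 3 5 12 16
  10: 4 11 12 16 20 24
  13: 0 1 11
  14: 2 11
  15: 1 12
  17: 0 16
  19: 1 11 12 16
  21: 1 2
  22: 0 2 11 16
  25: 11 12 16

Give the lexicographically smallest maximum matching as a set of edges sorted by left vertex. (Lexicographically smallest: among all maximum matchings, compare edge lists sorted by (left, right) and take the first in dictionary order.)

|M| = 9 (so the lex-smallest maximum matching has 9 edges)
process left vertices in ascending order; for each, take the smallest-labelled available neighbour that still permits 9 edges overall, or leave it unmatched if none does
lex-smallest matching: {6-1, 7-11, 8-3, 9-5, 10-4, 13-0, 14-2, 15-12, 17-16}

Lex-smallest maximum matching: {(6,1), (7,11), (8,3), (9,5), (10,4), (13,0), (14,2), (15,12), (17,16)}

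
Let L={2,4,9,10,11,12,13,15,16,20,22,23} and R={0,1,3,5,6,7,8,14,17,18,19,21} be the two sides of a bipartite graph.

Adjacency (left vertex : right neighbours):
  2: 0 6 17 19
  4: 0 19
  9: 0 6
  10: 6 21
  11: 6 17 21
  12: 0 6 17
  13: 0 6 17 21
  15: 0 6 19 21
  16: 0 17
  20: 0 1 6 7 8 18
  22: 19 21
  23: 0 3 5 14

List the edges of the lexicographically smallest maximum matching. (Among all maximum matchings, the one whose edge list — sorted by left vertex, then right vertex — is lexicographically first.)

Lex-smallest maximum matching: {(2,0), (4,19), (9,6), (10,21), (11,17), (20,1), (23,3)}

|M| = 7 (so the lex-smallest maximum matching has 7 edges)
process left vertices in ascending order; for each, take the smallest-labelled available neighbour that still permits 7 edges overall, or leave it unmatched if none does
lex-smallest matching: {2-0, 4-19, 9-6, 10-21, 11-17, 20-1, 23-3}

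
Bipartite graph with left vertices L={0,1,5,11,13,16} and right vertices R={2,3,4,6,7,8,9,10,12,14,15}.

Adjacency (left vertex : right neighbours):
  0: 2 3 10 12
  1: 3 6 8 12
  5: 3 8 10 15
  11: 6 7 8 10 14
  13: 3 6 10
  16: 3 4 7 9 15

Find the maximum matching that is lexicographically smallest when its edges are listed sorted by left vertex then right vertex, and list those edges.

Lex-smallest maximum matching: {(0,2), (1,3), (5,8), (11,6), (13,10), (16,4)}

|M| = 6 (so the lex-smallest maximum matching has 6 edges)
process left vertices in ascending order; for each, take the smallest-labelled available neighbour that still permits 6 edges overall, or leave it unmatched if none does
lex-smallest matching: {0-2, 1-3, 5-8, 11-6, 13-10, 16-4}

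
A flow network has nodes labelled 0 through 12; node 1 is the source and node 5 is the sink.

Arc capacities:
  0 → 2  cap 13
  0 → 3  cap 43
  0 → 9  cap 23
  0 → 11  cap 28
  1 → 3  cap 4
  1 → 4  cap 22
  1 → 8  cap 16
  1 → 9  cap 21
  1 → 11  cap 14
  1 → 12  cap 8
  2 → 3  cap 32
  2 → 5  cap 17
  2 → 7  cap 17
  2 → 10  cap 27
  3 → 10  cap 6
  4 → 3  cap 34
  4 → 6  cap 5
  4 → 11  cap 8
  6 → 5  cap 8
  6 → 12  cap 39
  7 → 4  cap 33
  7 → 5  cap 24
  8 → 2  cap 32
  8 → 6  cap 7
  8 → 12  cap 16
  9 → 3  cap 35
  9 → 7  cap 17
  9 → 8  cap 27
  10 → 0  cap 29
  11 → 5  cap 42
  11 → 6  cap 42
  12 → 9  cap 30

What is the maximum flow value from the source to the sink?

Maximum flow value: 78

augment #1: 1→11→5 bottleneck 14, total now 14
augment #2: 1→4→6→5 bottleneck 5, total now 19
augment #3: 1→4→11→5 bottleneck 8, total now 27
augment #4: 1→8→2→5 bottleneck 16, total now 43
augment #5: 1→9→7→5 bottleneck 17, total now 60
augment #6: 1→9→8→2→5 bottleneck 1, total now 61
augment #7: 1→9→8→6→5 bottleneck 3, total now 64
augment #8: 1→3→10→0→11→5 bottleneck 4, total now 68
augment #9: 1→4→3→10→0→11→5 bottleneck 2, total now 70
augment #10: 1→12→9→8→2→7→5 bottleneck 7, total now 77
augment #11: 1→12→9→8→2→10→0→11→5 bottleneck 1, total now 78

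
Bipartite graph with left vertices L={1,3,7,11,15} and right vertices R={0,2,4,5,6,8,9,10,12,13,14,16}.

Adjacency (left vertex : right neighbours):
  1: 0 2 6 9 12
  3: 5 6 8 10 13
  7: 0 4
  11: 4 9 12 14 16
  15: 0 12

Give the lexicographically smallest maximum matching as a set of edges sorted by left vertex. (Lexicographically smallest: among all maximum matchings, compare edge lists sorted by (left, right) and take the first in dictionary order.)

Lex-smallest maximum matching: {(1,0), (3,5), (7,4), (11,9), (15,12)}

|M| = 5 (so the lex-smallest maximum matching has 5 edges)
process left vertices in ascending order; for each, take the smallest-labelled available neighbour that still permits 5 edges overall, or leave it unmatched if none does
lex-smallest matching: {1-0, 3-5, 7-4, 11-9, 15-12}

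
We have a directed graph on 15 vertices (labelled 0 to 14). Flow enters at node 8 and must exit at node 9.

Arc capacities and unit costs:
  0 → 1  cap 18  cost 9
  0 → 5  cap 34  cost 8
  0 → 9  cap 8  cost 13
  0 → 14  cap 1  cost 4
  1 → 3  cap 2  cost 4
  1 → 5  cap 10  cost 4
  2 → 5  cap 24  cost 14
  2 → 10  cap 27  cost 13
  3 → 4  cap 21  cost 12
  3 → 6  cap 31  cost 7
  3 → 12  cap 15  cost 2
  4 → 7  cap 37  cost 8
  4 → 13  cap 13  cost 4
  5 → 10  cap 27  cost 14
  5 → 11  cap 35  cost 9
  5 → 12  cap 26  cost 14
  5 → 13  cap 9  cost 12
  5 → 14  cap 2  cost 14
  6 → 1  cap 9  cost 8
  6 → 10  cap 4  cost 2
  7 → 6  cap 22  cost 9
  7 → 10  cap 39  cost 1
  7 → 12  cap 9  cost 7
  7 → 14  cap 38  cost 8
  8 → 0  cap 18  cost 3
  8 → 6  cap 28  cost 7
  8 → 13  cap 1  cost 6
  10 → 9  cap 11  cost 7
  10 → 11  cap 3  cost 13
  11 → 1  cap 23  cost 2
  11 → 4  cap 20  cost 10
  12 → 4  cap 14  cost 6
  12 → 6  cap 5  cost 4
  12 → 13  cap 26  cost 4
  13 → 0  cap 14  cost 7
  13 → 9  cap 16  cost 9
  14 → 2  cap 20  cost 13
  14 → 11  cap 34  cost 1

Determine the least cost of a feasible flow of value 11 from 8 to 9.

Minimum cost for 11 units: 175

shortest-cost path #1: 8→13→9 push 1 @ unit cost 15 (adds 15)
shortest-cost path #2: 8→0→9 push 8 @ unit cost 16 (adds 128)
shortest-cost path #3: 8→6→10→9 push 2 @ unit cost 16 (adds 32)
total cost = 175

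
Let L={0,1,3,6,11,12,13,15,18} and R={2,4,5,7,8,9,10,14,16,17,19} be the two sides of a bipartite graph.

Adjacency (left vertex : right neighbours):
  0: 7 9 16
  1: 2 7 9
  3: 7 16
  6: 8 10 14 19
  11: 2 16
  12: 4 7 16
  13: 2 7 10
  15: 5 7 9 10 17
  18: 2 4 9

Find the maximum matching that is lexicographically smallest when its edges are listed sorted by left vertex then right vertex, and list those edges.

|M| = 8 (so the lex-smallest maximum matching has 8 edges)
process left vertices in ascending order; for each, take the smallest-labelled available neighbour that still permits 8 edges overall, or leave it unmatched if none does
lex-smallest matching: {0-7, 1-2, 3-16, 6-8, 12-4, 13-10, 15-5, 18-9}

Lex-smallest maximum matching: {(0,7), (1,2), (3,16), (6,8), (12,4), (13,10), (15,5), (18,9)}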